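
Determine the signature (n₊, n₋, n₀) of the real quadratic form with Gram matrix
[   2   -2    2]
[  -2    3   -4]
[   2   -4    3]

Answer: (2, 1, 0)

Derivation:
step 0: pivot 2 → sign +
step 1: pivot 1 → sign +
step 2: pivot -3 → sign −
signature = (2, 1, 0)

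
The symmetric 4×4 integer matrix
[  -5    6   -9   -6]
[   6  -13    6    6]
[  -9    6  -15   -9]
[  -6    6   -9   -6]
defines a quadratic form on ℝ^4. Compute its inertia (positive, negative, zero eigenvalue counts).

step 0: pivot -5 → sign −
step 1: pivot -29/5 → sign −
step 2: pivot 150/29 → sign +
step 3: pivot -3/50 → sign −
signature = (1, 3, 0)

Answer: (1, 3, 0)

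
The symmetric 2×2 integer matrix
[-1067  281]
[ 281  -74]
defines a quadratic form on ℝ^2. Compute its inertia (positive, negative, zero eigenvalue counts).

step 0: pivot -1067 → sign −
step 1: pivot 3/1067 → sign +
signature = (1, 1, 0)

Answer: (1, 1, 0)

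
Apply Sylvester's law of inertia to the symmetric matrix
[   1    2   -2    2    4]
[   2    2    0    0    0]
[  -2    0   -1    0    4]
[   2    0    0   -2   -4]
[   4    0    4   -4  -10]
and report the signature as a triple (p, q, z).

step 0: pivot 1 → sign +
step 1: pivot -2 → sign −
step 2: pivot 3 → sign +
step 3: pivot -10/3 → sign −
step 4: pivot 6/5 → sign +
signature = (3, 2, 0)

Answer: (3, 2, 0)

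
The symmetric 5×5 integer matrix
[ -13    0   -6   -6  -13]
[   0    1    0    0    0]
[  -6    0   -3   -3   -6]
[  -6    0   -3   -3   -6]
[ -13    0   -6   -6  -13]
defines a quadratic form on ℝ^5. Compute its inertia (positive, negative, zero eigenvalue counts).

Answer: (1, 2, 2)

Derivation:
step 0: pivot -13 → sign −
step 1: pivot 1 → sign +
step 2: pivot -3/13 → sign −
step 3: row/col 3 already zero → sign 0
step 4: row/col 4 already zero → sign 0
signature = (1, 2, 2)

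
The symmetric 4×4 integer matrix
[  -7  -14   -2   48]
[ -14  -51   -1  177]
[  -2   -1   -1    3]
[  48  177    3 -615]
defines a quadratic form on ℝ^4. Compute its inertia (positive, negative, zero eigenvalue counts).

step 0: pivot -7 → sign −
step 1: pivot -23 → sign −
step 2: pivot -6/161 → sign −
step 3: row/col 3 already zero → sign 0
signature = (0, 3, 1)

Answer: (0, 3, 1)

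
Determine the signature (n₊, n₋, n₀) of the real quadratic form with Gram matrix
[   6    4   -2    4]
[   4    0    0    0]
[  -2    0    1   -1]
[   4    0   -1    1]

step 0: pivot 6 → sign +
step 1: pivot -8/3 → sign −
step 2: pivot 1 → sign +
step 3: row/col 3 already zero → sign 0
signature = (2, 1, 1)

Answer: (2, 1, 1)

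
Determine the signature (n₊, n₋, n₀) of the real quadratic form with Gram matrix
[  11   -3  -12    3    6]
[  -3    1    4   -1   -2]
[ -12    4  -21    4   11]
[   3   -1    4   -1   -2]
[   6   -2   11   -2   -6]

step 0: pivot 11 → sign +
step 1: pivot 2/11 → sign +
step 2: pivot -37 → sign −
step 3: pivot -10/37 → sign −
step 4: pivot -1/5 → sign −
signature = (2, 3, 0)

Answer: (2, 3, 0)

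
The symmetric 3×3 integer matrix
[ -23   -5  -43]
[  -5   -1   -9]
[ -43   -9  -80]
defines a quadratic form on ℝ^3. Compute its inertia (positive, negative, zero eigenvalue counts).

Answer: (1, 2, 0)

Derivation:
step 0: pivot -23 → sign −
step 1: pivot 2/23 → sign +
step 2: pivot -1 → sign −
signature = (1, 2, 0)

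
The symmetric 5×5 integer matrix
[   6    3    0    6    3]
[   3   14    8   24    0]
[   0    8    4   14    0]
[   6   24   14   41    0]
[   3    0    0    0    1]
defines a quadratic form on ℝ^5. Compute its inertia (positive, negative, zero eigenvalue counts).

step 0: pivot 6 → sign +
step 1: pivot 25/2 → sign +
step 2: pivot -28/25 → sign −
step 3: pivot 1/7 → sign +
step 4: row/col 4 already zero → sign 0
signature = (3, 1, 1)

Answer: (3, 1, 1)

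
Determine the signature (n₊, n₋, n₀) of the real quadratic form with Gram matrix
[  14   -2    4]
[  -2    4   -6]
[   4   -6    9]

Answer: (2, 1, 0)

Derivation:
step 0: pivot 14 → sign +
step 1: pivot 26/7 → sign +
step 2: pivot -1/13 → sign −
signature = (2, 1, 0)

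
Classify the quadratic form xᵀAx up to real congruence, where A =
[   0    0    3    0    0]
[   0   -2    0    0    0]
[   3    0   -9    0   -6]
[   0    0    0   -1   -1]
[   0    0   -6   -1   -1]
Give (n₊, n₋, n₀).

Answer: (1, 3, 1)

Derivation:
step 0: pivot -2 → sign −
step 1: pivot -9 → sign −
step 2: pivot 1 → sign +
step 3: pivot -1 → sign −
step 4: row/col 4 already zero → sign 0
signature = (1, 3, 1)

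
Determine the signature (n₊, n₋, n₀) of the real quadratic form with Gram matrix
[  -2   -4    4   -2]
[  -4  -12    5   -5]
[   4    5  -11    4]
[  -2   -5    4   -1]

Answer: (1, 3, 0)

Derivation:
step 0: pivot -2 → sign −
step 1: pivot -4 → sign −
step 2: pivot -3/4 → sign −
step 3: pivot 2 → sign +
signature = (1, 3, 0)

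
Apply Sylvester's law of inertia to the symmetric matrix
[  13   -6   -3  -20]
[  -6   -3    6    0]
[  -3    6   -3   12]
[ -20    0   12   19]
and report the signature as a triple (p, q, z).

step 0: pivot 13 → sign +
step 1: pivot -75/13 → sign −
step 2: pivot 3 → sign +
step 3: row/col 3 already zero → sign 0
signature = (2, 1, 1)

Answer: (2, 1, 1)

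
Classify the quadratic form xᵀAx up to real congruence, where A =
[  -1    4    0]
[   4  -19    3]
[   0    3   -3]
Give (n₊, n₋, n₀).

Answer: (0, 2, 1)

Derivation:
step 0: pivot -1 → sign −
step 1: pivot -3 → sign −
step 2: row/col 2 already zero → sign 0
signature = (0, 2, 1)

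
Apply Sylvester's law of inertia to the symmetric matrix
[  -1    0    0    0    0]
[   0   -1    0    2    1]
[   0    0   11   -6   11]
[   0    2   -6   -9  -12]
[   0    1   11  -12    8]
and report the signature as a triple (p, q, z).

step 0: pivot -1 → sign −
step 1: pivot -1 → sign −
step 2: pivot 11 → sign +
step 3: pivot -91/11 → sign −
step 4: pivot -6/91 → sign −
signature = (1, 4, 0)

Answer: (1, 4, 0)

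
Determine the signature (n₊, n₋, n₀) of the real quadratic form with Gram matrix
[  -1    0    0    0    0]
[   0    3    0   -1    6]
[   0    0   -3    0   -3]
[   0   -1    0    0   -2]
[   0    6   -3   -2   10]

step 0: pivot -1 → sign −
step 1: pivot 3 → sign +
step 2: pivot -3 → sign −
step 3: pivot -1/3 → sign −
step 4: pivot 1 → sign +
signature = (2, 3, 0)

Answer: (2, 3, 0)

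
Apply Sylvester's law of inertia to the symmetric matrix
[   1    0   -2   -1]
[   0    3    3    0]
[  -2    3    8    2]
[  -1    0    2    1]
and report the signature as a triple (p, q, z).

step 0: pivot 1 → sign +
step 1: pivot 3 → sign +
step 2: pivot 1 → sign +
step 3: row/col 3 already zero → sign 0
signature = (3, 0, 1)

Answer: (3, 0, 1)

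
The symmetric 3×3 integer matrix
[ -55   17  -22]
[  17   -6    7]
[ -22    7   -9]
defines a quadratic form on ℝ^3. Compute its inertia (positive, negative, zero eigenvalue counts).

step 0: pivot -55 → sign −
step 1: pivot -41/55 → sign −
step 2: pivot -6/41 → sign −
signature = (0, 3, 0)

Answer: (0, 3, 0)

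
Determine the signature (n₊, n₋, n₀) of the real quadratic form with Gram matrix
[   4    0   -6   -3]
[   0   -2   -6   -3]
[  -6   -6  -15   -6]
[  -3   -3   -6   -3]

step 0: pivot 4 → sign +
step 1: pivot -2 → sign −
step 2: pivot -6 → sign −
step 3: pivot -3/8 → sign −
signature = (1, 3, 0)

Answer: (1, 3, 0)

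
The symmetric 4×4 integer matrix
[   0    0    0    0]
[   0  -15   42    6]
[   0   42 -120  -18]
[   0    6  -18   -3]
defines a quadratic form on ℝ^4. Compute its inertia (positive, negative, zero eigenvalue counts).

Answer: (0, 2, 2)

Derivation:
step 0: pivot -15 → sign −
step 1: pivot -12/5 → sign −
step 2: row/col 2 already zero → sign 0
step 3: row/col 3 already zero → sign 0
signature = (0, 2, 2)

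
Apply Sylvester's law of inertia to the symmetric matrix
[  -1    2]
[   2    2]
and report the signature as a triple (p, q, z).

Answer: (1, 1, 0)

Derivation:
step 0: pivot -1 → sign −
step 1: pivot 6 → sign +
signature = (1, 1, 0)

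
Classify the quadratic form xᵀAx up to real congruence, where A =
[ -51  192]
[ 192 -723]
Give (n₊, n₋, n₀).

step 0: pivot -51 → sign −
step 1: pivot -3/17 → sign −
signature = (0, 2, 0)

Answer: (0, 2, 0)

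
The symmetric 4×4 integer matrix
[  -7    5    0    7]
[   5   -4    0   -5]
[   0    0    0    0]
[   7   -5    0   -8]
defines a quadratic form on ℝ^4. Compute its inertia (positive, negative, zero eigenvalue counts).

step 0: pivot -7 → sign −
step 1: pivot -3/7 → sign −
step 2: pivot -1 → sign −
step 3: row/col 3 already zero → sign 0
signature = (0, 3, 1)

Answer: (0, 3, 1)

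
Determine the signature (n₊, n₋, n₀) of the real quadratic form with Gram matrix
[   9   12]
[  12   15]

step 0: pivot 9 → sign +
step 1: pivot -1 → sign −
signature = (1, 1, 0)

Answer: (1, 1, 0)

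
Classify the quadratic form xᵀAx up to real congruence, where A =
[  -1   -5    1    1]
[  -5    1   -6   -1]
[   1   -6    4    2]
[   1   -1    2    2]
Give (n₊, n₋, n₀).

Answer: (3, 1, 0)

Derivation:
step 0: pivot -1 → sign −
step 1: pivot 26 → sign +
step 2: pivot 9/26 → sign +
step 3: pivot 1 → sign +
signature = (3, 1, 0)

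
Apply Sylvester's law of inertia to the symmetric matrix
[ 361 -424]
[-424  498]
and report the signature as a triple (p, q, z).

Answer: (2, 0, 0)

Derivation:
step 0: pivot 361 → sign +
step 1: pivot 2/361 → sign +
signature = (2, 0, 0)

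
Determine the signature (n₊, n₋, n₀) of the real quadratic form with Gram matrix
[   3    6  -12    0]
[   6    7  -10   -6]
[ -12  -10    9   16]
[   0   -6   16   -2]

step 0: pivot 3 → sign +
step 1: pivot -5 → sign −
step 2: pivot 1/5 → sign +
step 3: pivot 2 → sign +
signature = (3, 1, 0)

Answer: (3, 1, 0)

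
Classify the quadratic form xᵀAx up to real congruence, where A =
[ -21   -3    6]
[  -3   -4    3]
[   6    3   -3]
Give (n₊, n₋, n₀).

step 0: pivot -21 → sign −
step 1: pivot -25/7 → sign −
step 2: row/col 2 already zero → sign 0
signature = (0, 2, 1)

Answer: (0, 2, 1)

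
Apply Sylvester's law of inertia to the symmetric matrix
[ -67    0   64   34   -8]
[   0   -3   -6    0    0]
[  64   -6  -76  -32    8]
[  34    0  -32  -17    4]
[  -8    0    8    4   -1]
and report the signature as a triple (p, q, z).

step 0: pivot -67 → sign −
step 1: pivot -3 → sign −
step 2: pivot -192/67 → sign −
step 3: pivot 1/3 → sign +
step 4: row/col 4 already zero → sign 0
signature = (1, 3, 1)

Answer: (1, 3, 1)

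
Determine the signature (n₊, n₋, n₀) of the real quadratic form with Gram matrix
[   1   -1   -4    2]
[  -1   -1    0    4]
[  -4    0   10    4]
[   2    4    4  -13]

Answer: (3, 1, 0)

Derivation:
step 0: pivot 1 → sign +
step 1: pivot -2 → sign −
step 2: pivot 2 → sign +
step 3: pivot 1 → sign +
signature = (3, 1, 0)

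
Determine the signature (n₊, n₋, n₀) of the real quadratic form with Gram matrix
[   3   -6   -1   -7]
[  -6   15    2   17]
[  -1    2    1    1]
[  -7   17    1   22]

step 0: pivot 3 → sign +
step 1: pivot 3 → sign +
step 2: pivot 2/3 → sign +
step 3: row/col 3 already zero → sign 0
signature = (3, 0, 1)

Answer: (3, 0, 1)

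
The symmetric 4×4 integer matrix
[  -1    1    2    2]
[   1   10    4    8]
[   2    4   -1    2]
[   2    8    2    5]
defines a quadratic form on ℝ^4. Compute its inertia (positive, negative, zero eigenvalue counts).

step 0: pivot -1 → sign −
step 1: pivot 11 → sign +
step 2: pivot -3/11 → sign −
step 3: pivot 1 → sign +
signature = (2, 2, 0)

Answer: (2, 2, 0)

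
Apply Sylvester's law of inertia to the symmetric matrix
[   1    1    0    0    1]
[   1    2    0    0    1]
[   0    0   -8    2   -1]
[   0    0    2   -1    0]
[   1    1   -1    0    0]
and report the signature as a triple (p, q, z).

Answer: (2, 3, 0)

Derivation:
step 0: pivot 1 → sign +
step 1: pivot 1 → sign +
step 2: pivot -8 → sign −
step 3: pivot -1/2 → sign −
step 4: pivot -3/4 → sign −
signature = (2, 3, 0)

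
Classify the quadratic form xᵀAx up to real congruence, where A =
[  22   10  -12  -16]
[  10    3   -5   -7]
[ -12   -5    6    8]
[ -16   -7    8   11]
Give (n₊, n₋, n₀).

step 0: pivot 22 → sign +
step 1: pivot -17/11 → sign −
step 2: pivot -7/17 → sign −
step 3: pivot 3/7 → sign +
signature = (2, 2, 0)

Answer: (2, 2, 0)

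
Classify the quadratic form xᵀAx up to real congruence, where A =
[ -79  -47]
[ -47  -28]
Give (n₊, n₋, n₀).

step 0: pivot -79 → sign −
step 1: pivot -3/79 → sign −
signature = (0, 2, 0)

Answer: (0, 2, 0)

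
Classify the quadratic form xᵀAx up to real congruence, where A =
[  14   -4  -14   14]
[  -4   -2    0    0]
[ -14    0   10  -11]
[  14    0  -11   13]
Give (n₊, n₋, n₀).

step 0: pivot 14 → sign +
step 1: pivot -22/7 → sign −
step 2: pivot 12/11 → sign +
step 3: pivot 1/12 → sign +
signature = (3, 1, 0)

Answer: (3, 1, 0)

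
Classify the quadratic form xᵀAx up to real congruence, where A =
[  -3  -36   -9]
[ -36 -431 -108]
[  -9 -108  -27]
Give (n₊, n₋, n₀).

Answer: (1, 1, 1)

Derivation:
step 0: pivot -3 → sign −
step 1: pivot 1 → sign +
step 2: row/col 2 already zero → sign 0
signature = (1, 1, 1)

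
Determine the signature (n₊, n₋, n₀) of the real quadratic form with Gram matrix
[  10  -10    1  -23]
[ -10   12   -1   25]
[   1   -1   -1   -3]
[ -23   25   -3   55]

step 0: pivot 10 → sign +
step 1: pivot 2 → sign +
step 2: pivot -11/10 → sign −
step 3: pivot 6/11 → sign +
signature = (3, 1, 0)

Answer: (3, 1, 0)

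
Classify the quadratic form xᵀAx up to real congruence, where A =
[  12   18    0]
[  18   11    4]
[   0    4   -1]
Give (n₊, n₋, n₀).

Answer: (1, 1, 1)

Derivation:
step 0: pivot 12 → sign +
step 1: pivot -16 → sign −
step 2: row/col 2 already zero → sign 0
signature = (1, 1, 1)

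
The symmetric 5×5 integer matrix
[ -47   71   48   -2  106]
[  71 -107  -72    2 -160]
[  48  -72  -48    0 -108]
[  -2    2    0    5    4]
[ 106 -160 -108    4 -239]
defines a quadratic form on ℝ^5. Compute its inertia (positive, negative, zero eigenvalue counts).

step 0: pivot -47 → sign −
step 1: pivot 12/47 → sign +
step 2: pivot 1 → sign +
step 3: row/col 3 already zero → sign 0
step 4: row/col 4 already zero → sign 0
signature = (2, 1, 2)

Answer: (2, 1, 2)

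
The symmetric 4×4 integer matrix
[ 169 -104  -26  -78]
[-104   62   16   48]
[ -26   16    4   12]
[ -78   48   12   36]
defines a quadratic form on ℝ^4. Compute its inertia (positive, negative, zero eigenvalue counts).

Answer: (1, 1, 2)

Derivation:
step 0: pivot 169 → sign +
step 1: pivot -2 → sign −
step 2: row/col 2 already zero → sign 0
step 3: row/col 3 already zero → sign 0
signature = (1, 1, 2)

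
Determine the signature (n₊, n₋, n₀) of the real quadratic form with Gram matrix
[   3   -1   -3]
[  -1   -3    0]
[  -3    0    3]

Answer: (2, 1, 0)

Derivation:
step 0: pivot 3 → sign +
step 1: pivot -10/3 → sign −
step 2: pivot 3/10 → sign +
signature = (2, 1, 0)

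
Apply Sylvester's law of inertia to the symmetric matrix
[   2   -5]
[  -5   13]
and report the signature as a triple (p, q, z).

Answer: (2, 0, 0)

Derivation:
step 0: pivot 2 → sign +
step 1: pivot 1/2 → sign +
signature = (2, 0, 0)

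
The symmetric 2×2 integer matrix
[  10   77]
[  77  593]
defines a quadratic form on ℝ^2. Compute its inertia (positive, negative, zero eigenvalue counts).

Answer: (2, 0, 0)

Derivation:
step 0: pivot 10 → sign +
step 1: pivot 1/10 → sign +
signature = (2, 0, 0)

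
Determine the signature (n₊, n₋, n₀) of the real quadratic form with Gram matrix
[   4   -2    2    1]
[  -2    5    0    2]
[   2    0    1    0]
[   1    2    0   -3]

step 0: pivot 4 → sign +
step 1: pivot 4 → sign +
step 2: pivot -1/4 → sign −
step 3: pivot 1/4 → sign +
signature = (3, 1, 0)

Answer: (3, 1, 0)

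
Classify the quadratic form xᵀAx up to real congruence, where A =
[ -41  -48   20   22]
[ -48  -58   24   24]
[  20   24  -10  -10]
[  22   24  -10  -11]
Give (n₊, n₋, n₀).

step 0: pivot -41 → sign −
step 1: pivot -74/41 → sign −
step 2: pivot -2/37 → sign −
step 3: pivot 3 → sign +
signature = (1, 3, 0)

Answer: (1, 3, 0)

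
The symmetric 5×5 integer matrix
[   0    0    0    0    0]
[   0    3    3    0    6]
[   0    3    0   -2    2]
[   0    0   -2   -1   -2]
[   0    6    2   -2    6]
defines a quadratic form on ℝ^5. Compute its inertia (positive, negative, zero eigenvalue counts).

step 0: pivot 3 → sign +
step 1: pivot -3 → sign −
step 2: pivot 1/3 → sign +
step 3: pivot -2 → sign −
step 4: row/col 4 already zero → sign 0
signature = (2, 2, 1)

Answer: (2, 2, 1)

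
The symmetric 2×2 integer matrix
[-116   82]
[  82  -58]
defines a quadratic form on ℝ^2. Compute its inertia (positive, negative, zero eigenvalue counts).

step 0: pivot -116 → sign −
step 1: pivot -1/29 → sign −
signature = (0, 2, 0)

Answer: (0, 2, 0)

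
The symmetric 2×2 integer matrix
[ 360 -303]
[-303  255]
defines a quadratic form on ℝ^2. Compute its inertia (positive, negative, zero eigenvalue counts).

step 0: pivot 360 → sign +
step 1: pivot -1/40 → sign −
signature = (1, 1, 0)

Answer: (1, 1, 0)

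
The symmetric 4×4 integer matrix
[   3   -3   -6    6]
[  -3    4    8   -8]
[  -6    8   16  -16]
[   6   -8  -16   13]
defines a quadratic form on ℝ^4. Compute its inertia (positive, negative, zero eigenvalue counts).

step 0: pivot 3 → sign +
step 1: pivot 1 → sign +
step 2: pivot -3 → sign −
step 3: row/col 3 already zero → sign 0
signature = (2, 1, 1)

Answer: (2, 1, 1)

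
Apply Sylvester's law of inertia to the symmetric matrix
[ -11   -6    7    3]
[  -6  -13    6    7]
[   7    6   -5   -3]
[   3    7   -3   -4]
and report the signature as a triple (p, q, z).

Answer: (0, 3, 1)

Derivation:
step 0: pivot -11 → sign −
step 1: pivot -107/11 → sign −
step 2: pivot -6/107 → sign −
step 3: row/col 3 already zero → sign 0
signature = (0, 3, 1)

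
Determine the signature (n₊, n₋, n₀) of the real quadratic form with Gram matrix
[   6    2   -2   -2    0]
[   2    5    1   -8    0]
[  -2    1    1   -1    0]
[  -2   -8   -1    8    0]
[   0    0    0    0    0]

step 0: pivot 6 → sign +
step 1: pivot 13/3 → sign +
step 2: pivot -4/13 → sign −
step 3: pivot -3/4 → sign −
step 4: row/col 4 already zero → sign 0
signature = (2, 2, 1)

Answer: (2, 2, 1)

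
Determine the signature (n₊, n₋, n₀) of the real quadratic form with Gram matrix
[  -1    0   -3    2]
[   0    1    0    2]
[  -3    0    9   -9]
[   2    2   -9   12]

step 0: pivot -1 → sign −
step 1: pivot 1 → sign +
step 2: pivot 18 → sign +
step 3: pivot -1/2 → sign −
signature = (2, 2, 0)

Answer: (2, 2, 0)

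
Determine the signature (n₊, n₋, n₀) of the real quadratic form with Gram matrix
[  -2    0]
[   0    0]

step 0: pivot -2 → sign −
step 1: row/col 1 already zero → sign 0
signature = (0, 1, 1)

Answer: (0, 1, 1)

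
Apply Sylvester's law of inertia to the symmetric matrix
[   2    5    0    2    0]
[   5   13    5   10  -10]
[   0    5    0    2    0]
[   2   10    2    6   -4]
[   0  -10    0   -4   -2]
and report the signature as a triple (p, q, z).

step 0: pivot 2 → sign +
step 1: pivot 1/2 → sign +
step 2: pivot -50 → sign −
step 3: pivot 2/25 → sign +
step 4: pivot -2 → sign −
signature = (3, 2, 0)

Answer: (3, 2, 0)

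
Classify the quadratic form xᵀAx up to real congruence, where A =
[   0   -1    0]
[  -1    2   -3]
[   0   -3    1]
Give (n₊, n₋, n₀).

step 0: pivot 2 → sign +
step 1: pivot -1/2 → sign −
step 2: pivot 1 → sign +
signature = (2, 1, 0)

Answer: (2, 1, 0)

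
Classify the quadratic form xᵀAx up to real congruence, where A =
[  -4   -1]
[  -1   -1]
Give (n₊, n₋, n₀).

Answer: (0, 2, 0)

Derivation:
step 0: pivot -4 → sign −
step 1: pivot -3/4 → sign −
signature = (0, 2, 0)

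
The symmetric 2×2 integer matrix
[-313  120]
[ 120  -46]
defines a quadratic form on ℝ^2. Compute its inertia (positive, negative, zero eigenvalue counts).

Answer: (1, 1, 0)

Derivation:
step 0: pivot -313 → sign −
step 1: pivot 2/313 → sign +
signature = (1, 1, 0)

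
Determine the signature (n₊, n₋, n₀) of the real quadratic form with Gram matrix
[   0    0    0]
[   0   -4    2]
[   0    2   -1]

Answer: (0, 1, 2)

Derivation:
step 0: pivot -4 → sign −
step 1: row/col 1 already zero → sign 0
step 2: row/col 2 already zero → sign 0
signature = (0, 1, 2)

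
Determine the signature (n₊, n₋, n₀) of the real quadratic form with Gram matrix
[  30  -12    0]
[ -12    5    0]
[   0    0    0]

Answer: (2, 0, 1)

Derivation:
step 0: pivot 30 → sign +
step 1: pivot 1/5 → sign +
step 2: row/col 2 already zero → sign 0
signature = (2, 0, 1)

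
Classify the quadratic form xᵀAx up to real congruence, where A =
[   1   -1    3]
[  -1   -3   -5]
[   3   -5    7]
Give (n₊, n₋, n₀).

Answer: (1, 2, 0)

Derivation:
step 0: pivot 1 → sign +
step 1: pivot -4 → sign −
step 2: pivot -1 → sign −
signature = (1, 2, 0)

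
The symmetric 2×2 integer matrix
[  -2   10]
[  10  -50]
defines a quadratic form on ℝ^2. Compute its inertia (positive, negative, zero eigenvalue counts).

Answer: (0, 1, 1)

Derivation:
step 0: pivot -2 → sign −
step 1: row/col 1 already zero → sign 0
signature = (0, 1, 1)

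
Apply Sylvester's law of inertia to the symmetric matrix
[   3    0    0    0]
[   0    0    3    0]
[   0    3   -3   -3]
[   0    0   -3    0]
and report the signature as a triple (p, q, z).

Answer: (2, 1, 1)

Derivation:
step 0: pivot 3 → sign +
step 1: pivot -3 → sign −
step 2: pivot 3 → sign +
step 3: row/col 3 already zero → sign 0
signature = (2, 1, 1)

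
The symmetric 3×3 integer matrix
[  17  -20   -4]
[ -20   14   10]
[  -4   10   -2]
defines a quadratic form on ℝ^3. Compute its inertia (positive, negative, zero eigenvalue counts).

Answer: (1, 1, 1)

Derivation:
step 0: pivot 17 → sign +
step 1: pivot -162/17 → sign −
step 2: row/col 2 already zero → sign 0
signature = (1, 1, 1)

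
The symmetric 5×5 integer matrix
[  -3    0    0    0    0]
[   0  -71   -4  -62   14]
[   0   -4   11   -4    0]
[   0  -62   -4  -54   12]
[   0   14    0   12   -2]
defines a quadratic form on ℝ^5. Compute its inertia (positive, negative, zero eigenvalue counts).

step 0: pivot -3 → sign −
step 1: pivot -71 → sign −
step 2: pivot 797/71 → sign +
step 3: pivot 94/797 → sign +
step 4: pivot 6/47 → sign +
signature = (3, 2, 0)

Answer: (3, 2, 0)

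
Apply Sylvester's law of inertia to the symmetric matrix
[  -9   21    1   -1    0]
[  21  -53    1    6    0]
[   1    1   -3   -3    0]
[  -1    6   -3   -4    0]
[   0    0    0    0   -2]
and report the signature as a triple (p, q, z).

Answer: (0, 5, 0)

Derivation:
step 0: pivot -9 → sign −
step 1: pivot -4 → sign −
step 2: pivot -1/9 → sign −
step 3: pivot -1/2 → sign −
step 4: pivot -2 → sign −
signature = (0, 5, 0)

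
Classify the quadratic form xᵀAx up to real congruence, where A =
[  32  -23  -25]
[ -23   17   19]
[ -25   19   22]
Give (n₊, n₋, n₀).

Answer: (3, 0, 0)

Derivation:
step 0: pivot 32 → sign +
step 1: pivot 15/32 → sign +
step 2: pivot 1/5 → sign +
signature = (3, 0, 0)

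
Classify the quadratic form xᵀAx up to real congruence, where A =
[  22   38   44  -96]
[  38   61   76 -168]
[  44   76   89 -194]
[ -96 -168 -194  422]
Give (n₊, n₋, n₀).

Answer: (3, 1, 0)

Derivation:
step 0: pivot 22 → sign +
step 1: pivot -51/11 → sign −
step 2: pivot 1 → sign +
step 3: pivot 2/17 → sign +
signature = (3, 1, 0)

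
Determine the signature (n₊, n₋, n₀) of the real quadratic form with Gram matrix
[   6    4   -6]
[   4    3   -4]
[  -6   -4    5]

Answer: (2, 1, 0)

Derivation:
step 0: pivot 6 → sign +
step 1: pivot 1/3 → sign +
step 2: pivot -1 → sign −
signature = (2, 1, 0)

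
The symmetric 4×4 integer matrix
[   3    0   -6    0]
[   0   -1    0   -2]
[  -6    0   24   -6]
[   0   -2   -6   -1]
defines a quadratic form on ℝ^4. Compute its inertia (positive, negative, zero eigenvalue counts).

step 0: pivot 3 → sign +
step 1: pivot -1 → sign −
step 2: pivot 12 → sign +
step 3: row/col 3 already zero → sign 0
signature = (2, 1, 1)

Answer: (2, 1, 1)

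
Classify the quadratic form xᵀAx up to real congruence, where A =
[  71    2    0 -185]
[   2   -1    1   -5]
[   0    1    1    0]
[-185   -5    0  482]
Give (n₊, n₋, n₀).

step 0: pivot 71 → sign +
step 1: pivot -75/71 → sign −
step 2: pivot 146/75 → sign +
step 3: pivot -3/146 → sign −
signature = (2, 2, 0)

Answer: (2, 2, 0)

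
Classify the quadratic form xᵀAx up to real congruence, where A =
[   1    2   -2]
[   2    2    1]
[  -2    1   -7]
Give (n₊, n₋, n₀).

step 0: pivot 1 → sign +
step 1: pivot -2 → sign −
step 2: pivot 3/2 → sign +
signature = (2, 1, 0)

Answer: (2, 1, 0)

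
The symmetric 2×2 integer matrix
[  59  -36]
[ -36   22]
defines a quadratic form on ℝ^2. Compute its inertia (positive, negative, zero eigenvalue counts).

step 0: pivot 59 → sign +
step 1: pivot 2/59 → sign +
signature = (2, 0, 0)

Answer: (2, 0, 0)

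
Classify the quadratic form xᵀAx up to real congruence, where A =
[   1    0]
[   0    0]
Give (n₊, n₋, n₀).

Answer: (1, 0, 1)

Derivation:
step 0: pivot 1 → sign +
step 1: row/col 1 already zero → sign 0
signature = (1, 0, 1)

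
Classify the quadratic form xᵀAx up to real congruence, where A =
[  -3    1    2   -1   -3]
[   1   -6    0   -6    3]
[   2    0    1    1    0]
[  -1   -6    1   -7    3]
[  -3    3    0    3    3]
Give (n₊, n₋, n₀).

Answer: (2, 3, 0)

Derivation:
step 0: pivot -3 → sign −
step 1: pivot -17/3 → sign −
step 2: pivot 41/17 → sign +
step 3: pivot 14/41 → sign +
step 4: pivot -6/7 → sign −
signature = (2, 3, 0)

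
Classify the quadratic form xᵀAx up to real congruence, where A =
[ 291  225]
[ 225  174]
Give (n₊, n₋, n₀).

step 0: pivot 291 → sign +
step 1: pivot 3/97 → sign +
signature = (2, 0, 0)

Answer: (2, 0, 0)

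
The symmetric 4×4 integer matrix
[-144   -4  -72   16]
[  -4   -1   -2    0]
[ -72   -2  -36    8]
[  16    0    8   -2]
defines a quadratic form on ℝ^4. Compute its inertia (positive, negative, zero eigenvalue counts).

Answer: (0, 2, 2)

Derivation:
step 0: pivot -144 → sign −
step 1: pivot -8/9 → sign −
step 2: row/col 2 already zero → sign 0
step 3: row/col 3 already zero → sign 0
signature = (0, 2, 2)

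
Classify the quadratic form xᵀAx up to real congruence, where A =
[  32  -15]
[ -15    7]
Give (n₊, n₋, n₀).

Answer: (1, 1, 0)

Derivation:
step 0: pivot 32 → sign +
step 1: pivot -1/32 → sign −
signature = (1, 1, 0)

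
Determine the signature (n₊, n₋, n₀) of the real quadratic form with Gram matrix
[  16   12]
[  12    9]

step 0: pivot 16 → sign +
step 1: row/col 1 already zero → sign 0
signature = (1, 0, 1)

Answer: (1, 0, 1)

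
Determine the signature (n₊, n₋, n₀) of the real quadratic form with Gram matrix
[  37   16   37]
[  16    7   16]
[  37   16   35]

step 0: pivot 37 → sign +
step 1: pivot 3/37 → sign +
step 2: pivot -2 → sign −
signature = (2, 1, 0)

Answer: (2, 1, 0)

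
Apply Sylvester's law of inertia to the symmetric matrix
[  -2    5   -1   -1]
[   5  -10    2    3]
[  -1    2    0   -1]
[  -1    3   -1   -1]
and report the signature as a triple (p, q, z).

step 0: pivot -2 → sign −
step 1: pivot 5/2 → sign +
step 2: pivot 2/5 → sign +
step 3: pivot -1 → sign −
signature = (2, 2, 0)

Answer: (2, 2, 0)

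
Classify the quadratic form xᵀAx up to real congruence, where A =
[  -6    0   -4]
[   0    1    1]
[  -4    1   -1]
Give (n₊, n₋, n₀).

Answer: (2, 1, 0)

Derivation:
step 0: pivot -6 → sign −
step 1: pivot 1 → sign +
step 2: pivot 2/3 → sign +
signature = (2, 1, 0)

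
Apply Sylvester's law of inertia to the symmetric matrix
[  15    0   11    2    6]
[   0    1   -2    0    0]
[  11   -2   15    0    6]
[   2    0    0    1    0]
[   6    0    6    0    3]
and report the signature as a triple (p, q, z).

step 0: pivot 15 → sign +
step 1: pivot 1 → sign +
step 2: pivot 44/15 → sign +
step 3: pivot -3/11 → sign −
step 4: row/col 4 already zero → sign 0
signature = (3, 1, 1)

Answer: (3, 1, 1)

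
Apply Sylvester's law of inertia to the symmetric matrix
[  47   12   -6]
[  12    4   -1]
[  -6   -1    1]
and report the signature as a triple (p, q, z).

step 0: pivot 47 → sign +
step 1: pivot 44/47 → sign +
step 2: pivot -3/44 → sign −
signature = (2, 1, 0)

Answer: (2, 1, 0)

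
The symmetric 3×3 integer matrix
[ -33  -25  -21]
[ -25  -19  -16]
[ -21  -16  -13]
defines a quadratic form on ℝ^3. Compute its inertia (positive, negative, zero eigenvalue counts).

step 0: pivot -33 → sign −
step 1: pivot -2/33 → sign −
step 2: pivot 1/2 → sign +
signature = (1, 2, 0)

Answer: (1, 2, 0)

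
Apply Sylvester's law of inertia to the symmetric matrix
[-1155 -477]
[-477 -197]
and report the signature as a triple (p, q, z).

Answer: (0, 2, 0)

Derivation:
step 0: pivot -1155 → sign −
step 1: pivot -2/385 → sign −
signature = (0, 2, 0)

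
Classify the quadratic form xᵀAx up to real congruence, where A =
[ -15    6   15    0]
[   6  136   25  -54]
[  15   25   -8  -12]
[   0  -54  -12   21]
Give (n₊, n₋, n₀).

step 0: pivot -15 → sign −
step 1: pivot 692/5 → sign +
step 2: pivot 39/692 → sign +
step 3: pivot -3/13 → sign −
signature = (2, 2, 0)

Answer: (2, 2, 0)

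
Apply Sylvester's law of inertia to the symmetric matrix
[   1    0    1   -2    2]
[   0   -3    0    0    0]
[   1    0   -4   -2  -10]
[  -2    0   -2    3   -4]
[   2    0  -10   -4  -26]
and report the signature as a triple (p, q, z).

step 0: pivot 1 → sign +
step 1: pivot -3 → sign −
step 2: pivot -5 → sign −
step 3: pivot -1 → sign −
step 4: pivot -6/5 → sign −
signature = (1, 4, 0)

Answer: (1, 4, 0)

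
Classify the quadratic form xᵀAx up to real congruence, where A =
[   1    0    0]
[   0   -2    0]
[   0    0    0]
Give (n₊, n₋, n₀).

Answer: (1, 1, 1)

Derivation:
step 0: pivot 1 → sign +
step 1: pivot -2 → sign −
step 2: row/col 2 already zero → sign 0
signature = (1, 1, 1)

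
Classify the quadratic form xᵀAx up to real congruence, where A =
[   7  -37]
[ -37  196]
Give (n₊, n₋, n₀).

Answer: (2, 0, 0)

Derivation:
step 0: pivot 7 → sign +
step 1: pivot 3/7 → sign +
signature = (2, 0, 0)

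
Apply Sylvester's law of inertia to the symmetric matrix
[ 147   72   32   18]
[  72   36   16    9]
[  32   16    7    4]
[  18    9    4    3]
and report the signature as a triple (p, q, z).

Answer: (3, 1, 0)

Derivation:
step 0: pivot 147 → sign +
step 1: pivot 36/49 → sign +
step 2: pivot -1/9 → sign −
step 3: pivot 3/4 → sign +
signature = (3, 1, 0)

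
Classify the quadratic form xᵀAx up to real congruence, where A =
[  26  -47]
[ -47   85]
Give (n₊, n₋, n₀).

step 0: pivot 26 → sign +
step 1: pivot 1/26 → sign +
signature = (2, 0, 0)

Answer: (2, 0, 0)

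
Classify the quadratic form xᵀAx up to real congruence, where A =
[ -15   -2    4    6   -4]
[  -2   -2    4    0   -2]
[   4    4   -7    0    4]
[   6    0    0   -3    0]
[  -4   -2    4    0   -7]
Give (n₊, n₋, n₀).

step 0: pivot -15 → sign −
step 1: pivot -26/15 → sign −
step 2: pivot 1 → sign +
step 3: pivot -3/13 → sign −
step 4: pivot -1 → sign −
signature = (1, 4, 0)

Answer: (1, 4, 0)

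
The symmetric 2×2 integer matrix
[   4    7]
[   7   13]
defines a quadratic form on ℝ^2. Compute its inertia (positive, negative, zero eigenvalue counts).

step 0: pivot 4 → sign +
step 1: pivot 3/4 → sign +
signature = (2, 0, 0)

Answer: (2, 0, 0)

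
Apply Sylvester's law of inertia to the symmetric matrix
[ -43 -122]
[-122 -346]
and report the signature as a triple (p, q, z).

step 0: pivot -43 → sign −
step 1: pivot 6/43 → sign +
signature = (1, 1, 0)

Answer: (1, 1, 0)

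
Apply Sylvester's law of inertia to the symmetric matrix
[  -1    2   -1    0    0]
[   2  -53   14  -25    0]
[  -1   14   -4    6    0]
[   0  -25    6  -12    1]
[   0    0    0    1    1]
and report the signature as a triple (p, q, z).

step 0: pivot -1 → sign −
step 1: pivot -49 → sign −
step 2: pivot -3/49 → sign −
step 3: pivot 1 → sign +
step 4: row/col 4 already zero → sign 0
signature = (1, 3, 1)

Answer: (1, 3, 1)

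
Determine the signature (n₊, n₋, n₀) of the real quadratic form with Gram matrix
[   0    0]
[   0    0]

Answer: (0, 0, 2)

Derivation:
step 0: row/col 0 already zero → sign 0
step 1: row/col 1 already zero → sign 0
signature = (0, 0, 2)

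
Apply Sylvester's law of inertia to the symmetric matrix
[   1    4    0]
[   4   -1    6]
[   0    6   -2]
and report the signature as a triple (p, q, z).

step 0: pivot 1 → sign +
step 1: pivot -17 → sign −
step 2: pivot 2/17 → sign +
signature = (2, 1, 0)

Answer: (2, 1, 0)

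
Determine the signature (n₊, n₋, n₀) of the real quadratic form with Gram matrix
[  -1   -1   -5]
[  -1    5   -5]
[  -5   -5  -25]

step 0: pivot -1 → sign −
step 1: pivot 6 → sign +
step 2: row/col 2 already zero → sign 0
signature = (1, 1, 1)

Answer: (1, 1, 1)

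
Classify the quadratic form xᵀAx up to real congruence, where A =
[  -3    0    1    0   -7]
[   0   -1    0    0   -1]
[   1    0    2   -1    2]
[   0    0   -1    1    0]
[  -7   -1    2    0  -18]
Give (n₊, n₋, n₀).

Answer: (2, 3, 0)

Derivation:
step 0: pivot -3 → sign −
step 1: pivot -1 → sign −
step 2: pivot 7/3 → sign +
step 3: pivot 4/7 → sign +
step 4: pivot -3/4 → sign −
signature = (2, 3, 0)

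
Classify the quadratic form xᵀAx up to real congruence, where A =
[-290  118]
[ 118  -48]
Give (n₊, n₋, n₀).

Answer: (1, 1, 0)

Derivation:
step 0: pivot -290 → sign −
step 1: pivot 2/145 → sign +
signature = (1, 1, 0)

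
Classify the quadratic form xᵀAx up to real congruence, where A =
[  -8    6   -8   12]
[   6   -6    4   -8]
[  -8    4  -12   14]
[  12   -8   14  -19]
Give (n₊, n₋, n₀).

step 0: pivot -8 → sign −
step 1: pivot -3/2 → sign −
step 2: pivot -4/3 → sign −
step 3: row/col 3 already zero → sign 0
signature = (0, 3, 1)

Answer: (0, 3, 1)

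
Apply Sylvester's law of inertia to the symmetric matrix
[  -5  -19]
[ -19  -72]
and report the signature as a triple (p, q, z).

Answer: (1, 1, 0)

Derivation:
step 0: pivot -5 → sign −
step 1: pivot 1/5 → sign +
signature = (1, 1, 0)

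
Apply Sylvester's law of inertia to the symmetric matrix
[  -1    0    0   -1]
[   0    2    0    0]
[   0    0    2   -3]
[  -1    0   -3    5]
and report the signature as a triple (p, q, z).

step 0: pivot -1 → sign −
step 1: pivot 2 → sign +
step 2: pivot 2 → sign +
step 3: pivot 3/2 → sign +
signature = (3, 1, 0)

Answer: (3, 1, 0)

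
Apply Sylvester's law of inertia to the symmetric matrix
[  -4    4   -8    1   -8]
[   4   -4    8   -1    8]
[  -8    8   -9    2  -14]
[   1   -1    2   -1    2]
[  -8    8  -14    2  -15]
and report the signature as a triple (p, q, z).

Answer: (2, 2, 1)

Derivation:
step 0: pivot -4 → sign −
step 1: pivot 7 → sign +
step 2: pivot -3/4 → sign −
step 3: pivot 3/7 → sign +
step 4: row/col 4 already zero → sign 0
signature = (2, 2, 1)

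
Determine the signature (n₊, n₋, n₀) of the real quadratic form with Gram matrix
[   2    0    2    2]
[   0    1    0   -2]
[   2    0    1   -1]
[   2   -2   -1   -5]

step 0: pivot 2 → sign +
step 1: pivot 1 → sign +
step 2: pivot -1 → sign −
step 3: pivot -2 → sign −
signature = (2, 2, 0)

Answer: (2, 2, 0)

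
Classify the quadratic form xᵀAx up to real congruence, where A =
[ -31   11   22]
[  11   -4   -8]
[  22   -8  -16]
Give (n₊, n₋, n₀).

Answer: (0, 2, 1)

Derivation:
step 0: pivot -31 → sign −
step 1: pivot -3/31 → sign −
step 2: row/col 2 already zero → sign 0
signature = (0, 2, 1)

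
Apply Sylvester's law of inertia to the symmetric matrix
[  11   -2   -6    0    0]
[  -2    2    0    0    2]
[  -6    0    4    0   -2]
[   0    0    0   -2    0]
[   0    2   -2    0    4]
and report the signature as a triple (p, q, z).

step 0: pivot 11 → sign +
step 1: pivot 18/11 → sign +
step 2: pivot -2 → sign −
step 3: pivot 14/9 → sign +
step 4: pivot -2/7 → sign −
signature = (3, 2, 0)

Answer: (3, 2, 0)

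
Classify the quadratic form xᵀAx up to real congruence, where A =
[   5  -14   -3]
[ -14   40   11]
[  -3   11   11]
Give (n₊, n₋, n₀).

step 0: pivot 5 → sign +
step 1: pivot 4/5 → sign +
step 2: pivot 3/4 → sign +
signature = (3, 0, 0)

Answer: (3, 0, 0)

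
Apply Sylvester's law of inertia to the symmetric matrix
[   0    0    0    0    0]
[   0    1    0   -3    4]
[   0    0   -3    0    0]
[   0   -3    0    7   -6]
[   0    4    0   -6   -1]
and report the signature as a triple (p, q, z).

step 0: pivot 1 → sign +
step 1: pivot -3 → sign −
step 2: pivot -2 → sign −
step 3: pivot 1 → sign +
step 4: row/col 4 already zero → sign 0
signature = (2, 2, 1)

Answer: (2, 2, 1)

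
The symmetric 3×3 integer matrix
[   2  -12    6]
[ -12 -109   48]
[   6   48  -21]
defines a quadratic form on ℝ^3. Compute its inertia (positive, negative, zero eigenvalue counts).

step 0: pivot 2 → sign +
step 1: pivot -181 → sign −
step 2: pivot -3/181 → sign −
signature = (1, 2, 0)

Answer: (1, 2, 0)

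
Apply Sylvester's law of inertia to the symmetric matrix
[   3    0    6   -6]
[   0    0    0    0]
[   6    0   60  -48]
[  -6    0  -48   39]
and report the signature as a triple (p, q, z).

step 0: pivot 3 → sign +
step 1: pivot 48 → sign +
step 2: row/col 2 already zero → sign 0
step 3: row/col 3 already zero → sign 0
signature = (2, 0, 2)

Answer: (2, 0, 2)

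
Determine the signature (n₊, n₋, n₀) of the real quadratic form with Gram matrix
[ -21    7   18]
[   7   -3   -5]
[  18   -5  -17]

Answer: (0, 3, 0)

Derivation:
step 0: pivot -21 → sign −
step 1: pivot -2/3 → sign −
step 2: pivot -1/14 → sign −
signature = (0, 3, 0)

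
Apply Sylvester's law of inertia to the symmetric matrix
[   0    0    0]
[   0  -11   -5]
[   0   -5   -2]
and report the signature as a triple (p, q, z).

Answer: (1, 1, 1)

Derivation:
step 0: pivot -11 → sign −
step 1: pivot 3/11 → sign +
step 2: row/col 2 already zero → sign 0
signature = (1, 1, 1)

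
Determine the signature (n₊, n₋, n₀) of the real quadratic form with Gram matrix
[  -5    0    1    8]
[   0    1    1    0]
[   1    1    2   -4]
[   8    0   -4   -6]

Answer: (3, 1, 0)

Derivation:
step 0: pivot -5 → sign −
step 1: pivot 1 → sign +
step 2: pivot 6/5 → sign +
step 3: pivot 2 → sign +
signature = (3, 1, 0)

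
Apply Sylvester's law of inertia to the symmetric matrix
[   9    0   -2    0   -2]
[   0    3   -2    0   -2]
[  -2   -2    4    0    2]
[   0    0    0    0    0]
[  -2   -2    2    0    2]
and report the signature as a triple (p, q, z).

Answer: (4, 0, 1)

Derivation:
step 0: pivot 9 → sign +
step 1: pivot 3 → sign +
step 2: pivot 20/9 → sign +
step 3: pivot 1/5 → sign +
step 4: row/col 4 already zero → sign 0
signature = (4, 0, 1)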